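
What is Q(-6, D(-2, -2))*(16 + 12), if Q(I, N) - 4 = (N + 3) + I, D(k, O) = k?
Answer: -28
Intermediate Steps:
Q(I, N) = 7 + I + N (Q(I, N) = 4 + ((N + 3) + I) = 4 + ((3 + N) + I) = 4 + (3 + I + N) = 7 + I + N)
Q(-6, D(-2, -2))*(16 + 12) = (7 - 6 - 2)*(16 + 12) = -1*28 = -28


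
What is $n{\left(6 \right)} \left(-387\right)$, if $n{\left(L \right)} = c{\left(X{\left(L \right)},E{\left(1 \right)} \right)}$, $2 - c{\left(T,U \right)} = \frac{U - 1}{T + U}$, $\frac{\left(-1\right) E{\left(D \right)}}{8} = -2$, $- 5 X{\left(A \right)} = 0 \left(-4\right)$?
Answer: $- \frac{6579}{16} \approx -411.19$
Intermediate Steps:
$X{\left(A \right)} = 0$ ($X{\left(A \right)} = - \frac{0 \left(-4\right)}{5} = \left(- \frac{1}{5}\right) 0 = 0$)
$E{\left(D \right)} = 16$ ($E{\left(D \right)} = \left(-8\right) \left(-2\right) = 16$)
$c{\left(T,U \right)} = 2 - \frac{-1 + U}{T + U}$ ($c{\left(T,U \right)} = 2 - \frac{U - 1}{T + U} = 2 - \frac{-1 + U}{T + U}$)
$n{\left(L \right)} = \frac{17}{16}$ ($n{\left(L \right)} = \frac{1 + 16 + 2 \cdot 0}{0 + 16} = \frac{1 + 16 + 0}{16} = \frac{1}{16} \cdot 17 = \frac{17}{16}$)
$n{\left(6 \right)} \left(-387\right) = \frac{17}{16} \left(-387\right) = - \frac{6579}{16}$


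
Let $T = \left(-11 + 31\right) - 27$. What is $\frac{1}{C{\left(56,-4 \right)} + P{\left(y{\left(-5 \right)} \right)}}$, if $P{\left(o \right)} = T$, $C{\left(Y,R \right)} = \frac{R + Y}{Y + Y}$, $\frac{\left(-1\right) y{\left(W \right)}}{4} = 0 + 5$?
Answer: $- \frac{28}{183} \approx -0.15301$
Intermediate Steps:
$y{\left(W \right)} = -20$ ($y{\left(W \right)} = - 4 \left(0 + 5\right) = \left(-4\right) 5 = -20$)
$C{\left(Y,R \right)} = \frac{R + Y}{2 Y}$
$T = -7$ ($T = 20 - 27 = -7$)
$P{\left(o \right)} = -7$
$\frac{1}{C{\left(56,-4 \right)} + P{\left(y{\left(-5 \right)} \right)}} = \frac{1}{\frac{-4 + 56}{2 \cdot 56} - 7} = \frac{1}{\frac{1}{2} \cdot \frac{1}{56} \cdot 52 - 7} = \frac{1}{\frac{13}{28} - 7} = \frac{1}{- \frac{183}{28}} = - \frac{28}{183}$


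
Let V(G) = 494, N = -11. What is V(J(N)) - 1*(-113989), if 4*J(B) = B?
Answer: 114483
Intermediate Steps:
J(B) = B/4
V(J(N)) - 1*(-113989) = 494 - 1*(-113989) = 494 + 113989 = 114483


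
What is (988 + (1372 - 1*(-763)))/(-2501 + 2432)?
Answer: -1041/23 ≈ -45.261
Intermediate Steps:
(988 + (1372 - 1*(-763)))/(-2501 + 2432) = (988 + (1372 + 763))/(-69) = (988 + 2135)*(-1/69) = 3123*(-1/69) = -1041/23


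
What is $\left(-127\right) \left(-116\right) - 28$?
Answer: $14704$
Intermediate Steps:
$\left(-127\right) \left(-116\right) - 28 = 14732 - 28 = 14704$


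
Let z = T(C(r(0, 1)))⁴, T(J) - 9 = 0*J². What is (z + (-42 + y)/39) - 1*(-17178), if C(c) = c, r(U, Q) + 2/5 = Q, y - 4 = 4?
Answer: 925787/39 ≈ 23738.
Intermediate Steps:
y = 8 (y = 4 + 4 = 8)
r(U, Q) = -⅖ + Q
T(J) = 9 (T(J) = 9 + 0*J² = 9 + 0 = 9)
z = 6561 (z = 9⁴ = 6561)
(z + (-42 + y)/39) - 1*(-17178) = (6561 + (-42 + 8)/39) - 1*(-17178) = (6561 + (1/39)*(-34)) + 17178 = (6561 - 34/39) + 17178 = 255845/39 + 17178 = 925787/39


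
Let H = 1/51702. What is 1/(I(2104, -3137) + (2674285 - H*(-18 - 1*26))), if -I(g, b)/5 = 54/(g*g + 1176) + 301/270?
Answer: 515106095364/1377537633407945417 ≈ 3.7393e-7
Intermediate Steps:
H = 1/51702 ≈ 1.9342e-5
I(g, b) = -301/54 - 270/(1176 + g**2) (I(g, b) = -5*(54/(g*g + 1176) + 301/270) = -5*(54/(g**2 + 1176) + 301*(1/270)) = -5*(54/(1176 + g**2) + 301/270) = -5*(301/270 + 54/(1176 + g**2)) = -301/54 - 270/(1176 + g**2))
1/(I(2104, -3137) + (2674285 - H*(-18 - 1*26))) = 1/((-368556 - 301*2104**2)/(54*(1176 + 2104**2)) + (2674285 - (-18 - 1*26)/51702)) = 1/((-368556 - 301*4426816)/(54*(1176 + 4426816)) + (2674285 - (-18 - 26)/51702)) = 1/((1/54)*(-368556 - 1332471616)/4427992 + (2674285 - (-44)/51702)) = 1/((1/54)*(1/4427992)*(-1332840172) + (2674285 - 1*(-22/25851))) = 1/(-333210043/59777892 + (2674285 + 22/25851)) = 1/(-333210043/59777892 + 69132941557/25851) = 1/(1377537633407945417/515106095364) = 515106095364/1377537633407945417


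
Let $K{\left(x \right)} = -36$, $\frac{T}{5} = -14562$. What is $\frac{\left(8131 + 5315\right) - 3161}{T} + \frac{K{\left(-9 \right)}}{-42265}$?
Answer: $- \frac{86414873}{615462930} \approx -0.14041$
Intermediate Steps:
$T = -72810$ ($T = 5 \left(-14562\right) = -72810$)
$\frac{\left(8131 + 5315\right) - 3161}{T} + \frac{K{\left(-9 \right)}}{-42265} = \frac{\left(8131 + 5315\right) - 3161}{-72810} - \frac{36}{-42265} = \left(13446 - 3161\right) \left(- \frac{1}{72810}\right) - - \frac{36}{42265} = 10285 \left(- \frac{1}{72810}\right) + \frac{36}{42265} = - \frac{2057}{14562} + \frac{36}{42265} = - \frac{86414873}{615462930}$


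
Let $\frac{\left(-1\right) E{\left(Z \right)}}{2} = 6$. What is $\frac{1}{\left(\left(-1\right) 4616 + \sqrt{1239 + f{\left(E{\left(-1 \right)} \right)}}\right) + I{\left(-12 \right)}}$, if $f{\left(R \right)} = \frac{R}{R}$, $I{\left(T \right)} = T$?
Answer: $- \frac{1157}{5354286} - \frac{\sqrt{310}}{10708572} \approx -0.00021773$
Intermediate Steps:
$E{\left(Z \right)} = -12$ ($E{\left(Z \right)} = \left(-2\right) 6 = -12$)
$f{\left(R \right)} = 1$
$\frac{1}{\left(\left(-1\right) 4616 + \sqrt{1239 + f{\left(E{\left(-1 \right)} \right)}}\right) + I{\left(-12 \right)}} = \frac{1}{\left(\left(-1\right) 4616 + \sqrt{1239 + 1}\right) - 12} = \frac{1}{\left(-4616 + \sqrt{1240}\right) - 12} = \frac{1}{\left(-4616 + 2 \sqrt{310}\right) - 12} = \frac{1}{-4628 + 2 \sqrt{310}}$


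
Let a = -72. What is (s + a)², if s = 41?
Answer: 961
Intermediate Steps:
(s + a)² = (41 - 72)² = (-31)² = 961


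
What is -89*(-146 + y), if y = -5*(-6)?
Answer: 10324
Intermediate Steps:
y = 30
-89*(-146 + y) = -89*(-146 + 30) = -89*(-116) = 10324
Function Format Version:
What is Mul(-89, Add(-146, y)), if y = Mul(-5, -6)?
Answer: 10324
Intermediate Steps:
y = 30
Mul(-89, Add(-146, y)) = Mul(-89, Add(-146, 30)) = Mul(-89, -116) = 10324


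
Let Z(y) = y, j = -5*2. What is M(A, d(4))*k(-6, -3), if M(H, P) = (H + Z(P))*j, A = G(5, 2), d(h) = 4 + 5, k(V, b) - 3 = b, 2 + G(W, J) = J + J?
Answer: 0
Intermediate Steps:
G(W, J) = -2 + 2*J (G(W, J) = -2 + (J + J) = -2 + 2*J)
k(V, b) = 3 + b
d(h) = 9
A = 2 (A = -2 + 2*2 = -2 + 4 = 2)
j = -10
M(H, P) = -10*H - 10*P (M(H, P) = (H + P)*(-10) = -10*H - 10*P)
M(A, d(4))*k(-6, -3) = (-10*2 - 10*9)*(3 - 3) = (-20 - 90)*0 = -110*0 = 0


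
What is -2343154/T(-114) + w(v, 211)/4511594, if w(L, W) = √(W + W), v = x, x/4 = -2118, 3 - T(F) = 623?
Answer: 1171577/310 + √422/4511594 ≈ 3779.3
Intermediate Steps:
T(F) = -620 (T(F) = 3 - 1*623 = 3 - 623 = -620)
x = -8472 (x = 4*(-2118) = -8472)
v = -8472
w(L, W) = √2*√W (w(L, W) = √(2*W) = √2*√W)
-2343154/T(-114) + w(v, 211)/4511594 = -2343154/(-620) + (√2*√211)/4511594 = -2343154*(-1/620) + √422*(1/4511594) = 1171577/310 + √422/4511594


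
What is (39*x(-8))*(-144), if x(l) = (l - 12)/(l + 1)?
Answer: -112320/7 ≈ -16046.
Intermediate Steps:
x(l) = (-12 + l)/(1 + l)
(39*x(-8))*(-144) = (39*((-12 - 8)/(1 - 8)))*(-144) = (39*(-20/(-7)))*(-144) = (39*(-1/7*(-20)))*(-144) = (39*(20/7))*(-144) = (780/7)*(-144) = -112320/7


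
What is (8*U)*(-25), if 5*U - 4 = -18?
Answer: 560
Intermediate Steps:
U = -14/5 (U = ⅘ + (⅕)*(-18) = ⅘ - 18/5 = -14/5 ≈ -2.8000)
(8*U)*(-25) = (8*(-14/5))*(-25) = -112/5*(-25) = 560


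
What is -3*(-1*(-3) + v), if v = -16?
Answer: 39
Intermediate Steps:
-3*(-1*(-3) + v) = -3*(-1*(-3) - 16) = -3*(3 - 16) = -3*(-13) = 39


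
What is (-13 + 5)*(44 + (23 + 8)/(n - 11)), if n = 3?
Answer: -321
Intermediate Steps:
(-13 + 5)*(44 + (23 + 8)/(n - 11)) = (-13 + 5)*(44 + (23 + 8)/(3 - 11)) = -8*(44 + 31/(-8)) = -8*(44 + 31*(-⅛)) = -8*(44 - 31/8) = -8*321/8 = -321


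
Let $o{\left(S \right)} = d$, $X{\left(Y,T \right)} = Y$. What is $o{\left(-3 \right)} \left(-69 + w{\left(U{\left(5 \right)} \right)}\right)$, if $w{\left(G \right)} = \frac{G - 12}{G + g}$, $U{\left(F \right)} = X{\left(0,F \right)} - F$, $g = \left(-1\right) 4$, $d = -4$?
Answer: $\frac{2416}{9} \approx 268.44$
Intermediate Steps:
$g = -4$
$U{\left(F \right)} = - F$ ($U{\left(F \right)} = 0 - F = - F$)
$o{\left(S \right)} = -4$
$w{\left(G \right)} = \frac{-12 + G}{-4 + G}$ ($w{\left(G \right)} = \frac{G - 12}{G - 4} = \frac{-12 + G}{-4 + G}$)
$o{\left(-3 \right)} \left(-69 + w{\left(U{\left(5 \right)} \right)}\right) = - 4 \left(-69 + \frac{-12 - 5}{-4 - 5}\right) = - 4 \left(-69 + \frac{1}{-9} \left(-17\right)\right) = - 4 \left(-69 - - \frac{17}{9}\right) = - 4 \left(-69 + \frac{17}{9}\right) = \left(-4\right) \left(- \frac{604}{9}\right) = \frac{2416}{9}$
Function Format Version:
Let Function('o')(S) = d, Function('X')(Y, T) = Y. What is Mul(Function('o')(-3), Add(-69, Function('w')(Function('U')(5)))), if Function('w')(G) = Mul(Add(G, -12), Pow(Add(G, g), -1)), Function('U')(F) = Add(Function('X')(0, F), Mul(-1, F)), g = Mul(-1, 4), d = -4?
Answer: Rational(2416, 9) ≈ 268.44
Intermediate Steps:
g = -4
Function('U')(F) = Mul(-1, F) (Function('U')(F) = Add(0, Mul(-1, F)) = Mul(-1, F))
Function('o')(S) = -4
Function('w')(G) = Mul(Pow(Add(-4, G), -1), Add(-12, G)) (Function('w')(G) = Mul(Add(G, -12), Pow(Add(G, -4), -1)) = Mul(Add(-12, G), Pow(Add(-4, G), -1)) = Mul(Pow(Add(-4, G), -1), Add(-12, G)))
Mul(Function('o')(-3), Add(-69, Function('w')(Function('U')(5)))) = Mul(-4, Add(-69, Mul(Pow(Add(-4, Mul(-1, 5)), -1), Add(-12, Mul(-1, 5))))) = Mul(-4, Add(-69, Mul(Pow(Add(-4, -5), -1), Add(-12, -5)))) = Mul(-4, Add(-69, Mul(Pow(-9, -1), -17))) = Mul(-4, Add(-69, Mul(Rational(-1, 9), -17))) = Mul(-4, Add(-69, Rational(17, 9))) = Mul(-4, Rational(-604, 9)) = Rational(2416, 9)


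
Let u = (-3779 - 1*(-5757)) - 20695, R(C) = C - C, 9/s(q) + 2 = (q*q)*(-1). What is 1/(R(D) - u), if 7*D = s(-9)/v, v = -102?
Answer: 1/18717 ≈ 5.3427e-5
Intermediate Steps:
s(q) = 9/(-2 - q²) (s(q) = 9/(-2 + (q*q)*(-1)) = 9/(-2 + q²*(-1)) = 9/(-2 - q²))
D = 3/19754 (D = (-9/(2 + (-9)²)/(-102))/7 = (-9/(2 + 81)*(-1/102))/7 = (-9/83*(-1/102))/7 = (⅐)*(3/2822) = 3/19754 ≈ 0.00015187)
R(C) = 0
u = -18717 (u = (-3779 + 5757) - 20695 = 1978 - 20695 = -18717)
1/(R(D) - u) = 1/(0 - 1*(-18717)) = 1/(0 + 18717) = 1/18717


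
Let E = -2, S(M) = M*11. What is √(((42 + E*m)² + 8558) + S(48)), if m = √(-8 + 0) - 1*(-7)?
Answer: √(9838 - 224*I*√2) ≈ 99.2 - 1.597*I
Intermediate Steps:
S(M) = 11*M
m = 7 + 2*I*√2 (m = √(-8) + 7 = 2*I*√2 + 7 = 7 + 2*I*√2 ≈ 7.0 + 2.8284*I)
√(((42 + E*m)² + 8558) + S(48)) = √(((42 - 2*(7 + 2*I*√2))² + 8558) + 11*48) = √(((42 + (-14 - 4*I*√2))² + 8558) + 528) = √(((28 - 4*I*√2)² + 8558) + 528) = √((8558 + (28 - 4*I*√2)²) + 528) = √(9086 + (28 - 4*I*√2)²)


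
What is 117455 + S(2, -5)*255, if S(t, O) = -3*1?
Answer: 116690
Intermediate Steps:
S(t, O) = -3
117455 + S(2, -5)*255 = 117455 - 3*255 = 117455 - 765 = 116690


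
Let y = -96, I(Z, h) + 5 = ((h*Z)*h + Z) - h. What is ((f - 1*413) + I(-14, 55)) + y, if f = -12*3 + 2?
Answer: -42967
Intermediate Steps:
f = -34 (f = -36 + 2 = -34)
I(Z, h) = -5 + Z - h + Z*h² (I(Z, h) = -5 + (((h*Z)*h + Z) - h) = -5 + (((Z*h)*h + Z) - h) = -5 + ((Z*h² + Z) - h) = -5 + ((Z + Z*h²) - h) = -5 + (Z - h + Z*h²) = -5 + Z - h + Z*h²)
((f - 1*413) + I(-14, 55)) + y = ((-34 - 1*413) + (-5 - 14 - 1*55 - 14*55²)) - 96 = ((-34 - 413) + (-5 - 14 - 55 - 14*3025)) - 96 = (-447 + (-5 - 14 - 55 - 42350)) - 96 = (-447 - 42424) - 96 = -42871 - 96 = -42967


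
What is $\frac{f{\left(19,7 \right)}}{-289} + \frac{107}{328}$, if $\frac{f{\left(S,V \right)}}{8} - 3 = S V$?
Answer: $- \frac{19173}{5576} \approx -3.4385$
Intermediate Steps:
$f{\left(S,V \right)} = 24 + 8 S V$
$\frac{f{\left(19,7 \right)}}{-289} + \frac{107}{328} = \frac{24 + 8 \cdot 19 \cdot 7}{-289} + \frac{107}{328} = \left(24 + 1064\right) \left(- \frac{1}{289}\right) + 107 \cdot \frac{1}{328} = 1088 \left(- \frac{1}{289}\right) + \frac{107}{328} = - \frac{64}{17} + \frac{107}{328} = - \frac{19173}{5576}$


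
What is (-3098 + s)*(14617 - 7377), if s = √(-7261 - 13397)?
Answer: -22429520 + 7240*I*√20658 ≈ -2.243e+7 + 1.0406e+6*I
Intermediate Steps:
s = I*√20658 (s = √(-20658) = I*√20658 ≈ 143.73*I)
(-3098 + s)*(14617 - 7377) = (-3098 + I*√20658)*(14617 - 7377) = (-3098 + I*√20658)*7240 = -22429520 + 7240*I*√20658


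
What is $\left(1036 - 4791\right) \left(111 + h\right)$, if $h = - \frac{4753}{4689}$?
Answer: $- \frac{1936551130}{4689} \approx -4.13 \cdot 10^{5}$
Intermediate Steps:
$h = - \frac{4753}{4689}$ ($h = \left(-4753\right) \frac{1}{4689} = - \frac{4753}{4689} \approx -1.0136$)
$\left(1036 - 4791\right) \left(111 + h\right) = \left(1036 - 4791\right) \left(111 - \frac{4753}{4689}\right) = \left(-3755\right) \frac{515726}{4689} = - \frac{1936551130}{4689}$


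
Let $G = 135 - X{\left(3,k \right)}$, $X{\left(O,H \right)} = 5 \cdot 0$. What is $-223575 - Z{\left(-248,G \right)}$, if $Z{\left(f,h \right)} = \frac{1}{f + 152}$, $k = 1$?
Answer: $- \frac{21463199}{96} \approx -2.2358 \cdot 10^{5}$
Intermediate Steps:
$X{\left(O,H \right)} = 0$
$G = 135$ ($G = 135 - 0 = 135 + 0 = 135$)
$Z{\left(f,h \right)} = \frac{1}{152 + f}$
$-223575 - Z{\left(-248,G \right)} = -223575 - \frac{1}{152 - 248} = -223575 - \frac{1}{-96} = -223575 - - \frac{1}{96} = -223575 + \frac{1}{96} = - \frac{21463199}{96}$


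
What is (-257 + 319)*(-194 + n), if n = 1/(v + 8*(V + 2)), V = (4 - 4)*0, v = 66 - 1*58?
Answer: -144305/12 ≈ -12025.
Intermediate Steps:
v = 8 (v = 66 - 58 = 8)
V = 0 (V = 0*0 = 0)
n = 1/24 (n = 1/(8 + 8*(0 + 2)) = 1/(8 + 8*2) = 1/(8 + 16) = 1/24 ≈ 0.041667)
(-257 + 319)*(-194 + n) = (-257 + 319)*(-194 + 1/24) = 62*(-4655/24) = -144305/12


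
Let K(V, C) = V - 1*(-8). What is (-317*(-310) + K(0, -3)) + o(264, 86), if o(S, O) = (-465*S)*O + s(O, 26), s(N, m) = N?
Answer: -10458996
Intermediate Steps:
K(V, C) = 8 + V (K(V, C) = V + 8 = 8 + V)
o(S, O) = O - 465*O*S (o(S, O) = (-465*S)*O + O = -465*O*S + O = O - 465*O*S)
(-317*(-310) + K(0, -3)) + o(264, 86) = (-317*(-310) + (8 + 0)) + 86*(1 - 465*264) = (98270 + 8) + 86*(1 - 122760) = 98278 + 86*(-122759) = 98278 - 10557274 = -10458996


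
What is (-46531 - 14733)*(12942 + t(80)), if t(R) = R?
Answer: -797779808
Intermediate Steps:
(-46531 - 14733)*(12942 + t(80)) = (-46531 - 14733)*(12942 + 80) = -61264*13022 = -797779808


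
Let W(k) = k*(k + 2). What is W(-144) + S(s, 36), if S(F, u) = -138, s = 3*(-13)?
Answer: 20310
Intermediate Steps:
s = -39
W(k) = k*(2 + k)
W(-144) + S(s, 36) = -144*(2 - 144) - 138 = -144*(-142) - 138 = 20448 - 138 = 20310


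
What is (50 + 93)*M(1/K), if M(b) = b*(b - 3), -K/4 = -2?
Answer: -3289/64 ≈ -51.391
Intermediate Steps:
K = 8 (K = -4*(-2) = 8)
M(b) = b*(-3 + b)
(50 + 93)*M(1/K) = (50 + 93)*((-3 + 1/8)/8) = 143*((-3 + ⅛)/8) = 143*((⅛)*(-23/8)) = 143*(-23/64) = -3289/64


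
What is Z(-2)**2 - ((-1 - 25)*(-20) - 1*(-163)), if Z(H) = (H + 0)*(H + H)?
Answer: -619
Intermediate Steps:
Z(H) = 2*H**2 (Z(H) = H*(2*H) = 2*H**2)
Z(-2)**2 - ((-1 - 25)*(-20) - 1*(-163)) = (2*(-2)**2)**2 - ((-1 - 25)*(-20) - 1*(-163)) = (2*4)**2 - (-26*(-20) + 163) = 8**2 - (520 + 163) = 64 - 1*683 = 64 - 683 = -619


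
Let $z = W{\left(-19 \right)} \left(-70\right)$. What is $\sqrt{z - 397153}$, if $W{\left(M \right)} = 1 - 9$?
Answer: $i \sqrt{396593} \approx 629.76 i$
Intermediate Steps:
$W{\left(M \right)} = -8$ ($W{\left(M \right)} = 1 - 9 = -8$)
$z = 560$ ($z = \left(-8\right) \left(-70\right) = 560$)
$\sqrt{z - 397153} = \sqrt{560 - 397153} = \sqrt{-396593} = i \sqrt{396593}$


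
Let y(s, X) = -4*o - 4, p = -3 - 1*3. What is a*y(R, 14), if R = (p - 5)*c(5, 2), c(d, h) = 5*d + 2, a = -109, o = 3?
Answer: 1744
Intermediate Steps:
p = -6 (p = -3 - 3 = -6)
c(d, h) = 2 + 5*d
R = -297 (R = (-6 - 5)*(2 + 5*5) = -11*(2 + 25) = -11*27 = -297)
y(s, X) = -16 (y(s, X) = -4*3 - 4 = -12 - 4 = -16)
a*y(R, 14) = -109*(-16) = 1744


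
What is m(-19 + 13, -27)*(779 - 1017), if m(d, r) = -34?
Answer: 8092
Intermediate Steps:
m(-19 + 13, -27)*(779 - 1017) = -34*(779 - 1017) = -34*(-238) = 8092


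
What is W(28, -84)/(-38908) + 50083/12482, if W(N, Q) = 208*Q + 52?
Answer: 541516451/121412414 ≈ 4.4601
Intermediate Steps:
W(N, Q) = 52 + 208*Q
W(28, -84)/(-38908) + 50083/12482 = (52 + 208*(-84))/(-38908) + 50083/12482 = (52 - 17472)*(-1/38908) + 50083*(1/12482) = -17420*(-1/38908) + 50083/12482 = 4355/9727 + 50083/12482 = 541516451/121412414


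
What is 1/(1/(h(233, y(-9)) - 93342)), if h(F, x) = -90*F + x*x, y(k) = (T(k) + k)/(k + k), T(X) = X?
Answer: -114311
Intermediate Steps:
y(k) = 1 (y(k) = (k + k)/(k + k) = (2*k)/((2*k)) = (2*k)*(1/(2*k)) = 1)
h(F, x) = x² - 90*F (h(F, x) = -90*F + x² = x² - 90*F)
1/(1/(h(233, y(-9)) - 93342)) = 1/(1/((1² - 90*233) - 93342)) = 1/(1/((1 - 20970) - 93342)) = 1/(1/(-20969 - 93342)) = 1/(1/(-114311)) = 1/(-1/114311) = -114311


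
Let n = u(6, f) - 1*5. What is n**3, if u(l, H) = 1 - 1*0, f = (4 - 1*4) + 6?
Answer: -64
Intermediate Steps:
f = 6 (f = (4 - 4) + 6 = 0 + 6 = 6)
u(l, H) = 1 (u(l, H) = 1 + 0 = 1)
n = -4 (n = 1 - 1*5 = 1 - 5 = -4)
n**3 = (-4)**3 = -64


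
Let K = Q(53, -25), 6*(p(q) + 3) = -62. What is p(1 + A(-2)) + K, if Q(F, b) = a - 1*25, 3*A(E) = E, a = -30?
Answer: -205/3 ≈ -68.333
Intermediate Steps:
A(E) = E/3
p(q) = -40/3 (p(q) = -3 + (⅙)*(-62) = -3 - 31/3 = -40/3)
Q(F, b) = -55 (Q(F, b) = -30 - 1*25 = -30 - 25 = -55)
K = -55
p(1 + A(-2)) + K = -40/3 - 55 = -205/3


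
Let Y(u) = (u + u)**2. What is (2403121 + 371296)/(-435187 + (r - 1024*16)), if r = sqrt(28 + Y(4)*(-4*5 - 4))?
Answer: -1252846259107/203916369549 - 5548834*I*sqrt(377)/203916369549 ≈ -6.1439 - 0.00052835*I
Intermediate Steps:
Y(u) = 4*u**2 (Y(u) = (2*u)**2 = 4*u**2)
r = 2*I*sqrt(377) (r = sqrt(28 + (4*4**2)*(-4*5 - 4)) = sqrt(28 + (4*16)*(-20 - 4)) = sqrt(28 + 64*(-24)) = sqrt(28 - 1536) = sqrt(-1508) = 2*I*sqrt(377) ≈ 38.833*I)
(2403121 + 371296)/(-435187 + (r - 1024*16)) = (2403121 + 371296)/(-435187 + (2*I*sqrt(377) - 1024*16)) = 2774417/(-435187 + (2*I*sqrt(377) - 16384)) = 2774417/(-435187 + (-16384 + 2*I*sqrt(377))) = 2774417/(-451571 + 2*I*sqrt(377))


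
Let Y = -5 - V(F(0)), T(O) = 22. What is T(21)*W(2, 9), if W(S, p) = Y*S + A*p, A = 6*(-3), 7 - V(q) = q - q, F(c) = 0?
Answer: -4092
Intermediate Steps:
V(q) = 7 (V(q) = 7 - (q - q) = 7 - 1*0 = 7 + 0 = 7)
A = -18
Y = -12 (Y = -5 - 1*7 = -5 - 7 = -12)
W(S, p) = -18*p - 12*S (W(S, p) = -12*S - 18*p = -18*p - 12*S)
T(21)*W(2, 9) = 22*(-18*9 - 12*2) = 22*(-162 - 24) = 22*(-186) = -4092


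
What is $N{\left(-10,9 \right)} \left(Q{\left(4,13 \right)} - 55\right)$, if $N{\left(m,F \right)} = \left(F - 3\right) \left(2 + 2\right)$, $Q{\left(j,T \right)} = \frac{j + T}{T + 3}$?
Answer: $- \frac{2589}{2} \approx -1294.5$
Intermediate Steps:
$Q{\left(j,T \right)} = \frac{T + j}{3 + T}$
$N{\left(m,F \right)} = -12 + 4 F$ ($N{\left(m,F \right)} = \left(-3 + F\right) 4 = -12 + 4 F$)
$N{\left(-10,9 \right)} \left(Q{\left(4,13 \right)} - 55\right) = \left(-12 + 4 \cdot 9\right) \left(\frac{13 + 4}{3 + 13} - 55\right) = \left(-12 + 36\right) \left(\frac{1}{16} \cdot 17 - 55\right) = 24 \left(\frac{1}{16} \cdot 17 - 55\right) = 24 \left(\frac{17}{16} - 55\right) = 24 \left(- \frac{863}{16}\right) = - \frac{2589}{2}$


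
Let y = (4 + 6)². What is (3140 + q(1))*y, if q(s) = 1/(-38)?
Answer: 5965950/19 ≈ 3.1400e+5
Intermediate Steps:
q(s) = -1/38
y = 100 (y = 10² = 100)
(3140 + q(1))*y = (3140 - 1/38)*100 = (119319/38)*100 = 5965950/19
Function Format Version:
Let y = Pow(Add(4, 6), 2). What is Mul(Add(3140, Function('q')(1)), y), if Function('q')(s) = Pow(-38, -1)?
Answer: Rational(5965950, 19) ≈ 3.1400e+5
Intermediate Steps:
Function('q')(s) = Rational(-1, 38)
y = 100 (y = Pow(10, 2) = 100)
Mul(Add(3140, Function('q')(1)), y) = Mul(Add(3140, Rational(-1, 38)), 100) = Mul(Rational(119319, 38), 100) = Rational(5965950, 19)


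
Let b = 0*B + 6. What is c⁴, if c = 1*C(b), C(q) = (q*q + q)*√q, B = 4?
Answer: 112021056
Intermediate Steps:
b = 6 (b = 0*4 + 6 = 0 + 6 = 6)
C(q) = √q*(q + q²) (C(q) = (q² + q)*√q = (q + q²)*√q = √q*(q + q²))
c = 42*√6 (c = 1*(6^(3/2)*(1 + 6)) = 1*((6*√6)*7) = 1*(42*√6) = 42*√6 ≈ 102.88)
c⁴ = (42*√6)⁴ = 112021056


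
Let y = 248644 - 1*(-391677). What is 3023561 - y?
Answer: 2383240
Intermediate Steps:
y = 640321 (y = 248644 + 391677 = 640321)
3023561 - y = 3023561 - 1*640321 = 3023561 - 640321 = 2383240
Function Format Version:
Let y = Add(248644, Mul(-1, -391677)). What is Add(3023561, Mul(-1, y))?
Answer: 2383240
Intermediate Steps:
y = 640321 (y = Add(248644, 391677) = 640321)
Add(3023561, Mul(-1, y)) = Add(3023561, Mul(-1, 640321)) = Add(3023561, -640321) = 2383240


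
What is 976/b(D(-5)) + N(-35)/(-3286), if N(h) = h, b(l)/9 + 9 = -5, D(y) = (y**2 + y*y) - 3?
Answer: -1601363/207018 ≈ -7.7354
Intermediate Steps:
D(y) = -3 + 2*y**2 (D(y) = (y**2 + y**2) - 3 = 2*y**2 - 3 = -3 + 2*y**2)
b(l) = -126 (b(l) = -81 + 9*(-5) = -81 - 45 = -126)
976/b(D(-5)) + N(-35)/(-3286) = 976/(-126) - 35/(-3286) = 976*(-1/126) - 35*(-1/3286) = -488/63 + 35/3286 = -1601363/207018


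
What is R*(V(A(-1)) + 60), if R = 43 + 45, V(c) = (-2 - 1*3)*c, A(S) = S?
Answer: 5720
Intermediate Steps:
V(c) = -5*c (V(c) = (-2 - 3)*c = -5*c)
R = 88
R*(V(A(-1)) + 60) = 88*(-5*(-1) + 60) = 88*(5 + 60) = 88*65 = 5720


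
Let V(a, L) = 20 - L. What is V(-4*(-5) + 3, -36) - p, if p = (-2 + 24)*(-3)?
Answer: 122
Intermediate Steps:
p = -66 (p = 22*(-3) = -66)
V(-4*(-5) + 3, -36) - p = (20 - 1*(-36)) - 1*(-66) = (20 + 36) + 66 = 56 + 66 = 122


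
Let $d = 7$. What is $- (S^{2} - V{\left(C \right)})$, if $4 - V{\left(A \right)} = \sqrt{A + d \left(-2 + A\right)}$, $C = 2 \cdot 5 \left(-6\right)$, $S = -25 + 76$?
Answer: $-2597 - i \sqrt{494} \approx -2597.0 - 22.226 i$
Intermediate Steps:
$S = 51$
$C = -60$ ($C = 10 \left(-6\right) = -60$)
$V{\left(A \right)} = 4 - \sqrt{-14 + 8 A}$ ($V{\left(A \right)} = 4 - \sqrt{A + 7 \left(-2 + A\right)} = 4 - \sqrt{A + \left(-14 + 7 A\right)} = 4 - \sqrt{-14 + 8 A}$)
$- (S^{2} - V{\left(C \right)}) = - (51^{2} - \left(4 - \sqrt{-14 + 8 \left(-60\right)}\right)) = - (2601 - \left(4 - \sqrt{-14 - 480}\right)) = - (2601 - \left(4 - \sqrt{-494}\right)) = - (2601 - \left(4 - i \sqrt{494}\right)) = - (2597 + i \sqrt{494}) = -2597 - i \sqrt{494}$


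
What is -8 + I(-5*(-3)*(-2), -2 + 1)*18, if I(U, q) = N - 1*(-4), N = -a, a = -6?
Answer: 172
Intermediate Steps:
N = 6 (N = -1*(-6) = 6)
I(U, q) = 10 (I(U, q) = 6 - 1*(-4) = 6 + 4 = 10)
-8 + I(-5*(-3)*(-2), -2 + 1)*18 = -8 + 10*18 = -8 + 180 = 172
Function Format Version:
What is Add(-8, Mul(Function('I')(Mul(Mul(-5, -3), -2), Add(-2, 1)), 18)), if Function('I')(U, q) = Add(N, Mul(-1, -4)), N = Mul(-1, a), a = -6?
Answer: 172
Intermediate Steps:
N = 6 (N = Mul(-1, -6) = 6)
Function('I')(U, q) = 10 (Function('I')(U, q) = Add(6, Mul(-1, -4)) = Add(6, 4) = 10)
Add(-8, Mul(Function('I')(Mul(Mul(-5, -3), -2), Add(-2, 1)), 18)) = Add(-8, Mul(10, 18)) = Add(-8, 180) = 172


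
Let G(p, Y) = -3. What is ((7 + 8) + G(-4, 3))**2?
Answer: 144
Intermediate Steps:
((7 + 8) + G(-4, 3))**2 = ((7 + 8) - 3)**2 = (15 - 3)**2 = 12**2 = 144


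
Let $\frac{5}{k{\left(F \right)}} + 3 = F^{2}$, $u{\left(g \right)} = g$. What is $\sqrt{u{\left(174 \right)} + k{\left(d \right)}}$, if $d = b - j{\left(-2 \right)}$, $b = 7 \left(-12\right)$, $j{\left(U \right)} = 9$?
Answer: $\frac{\sqrt{13007120214}}{8646} \approx 13.191$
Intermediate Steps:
$b = -84$
$d = -93$ ($d = -84 - 9 = -93$)
$k{\left(F \right)} = \frac{5}{-3 + F^{2}}$
$\sqrt{u{\left(174 \right)} + k{\left(d \right)}} = \sqrt{174 + \frac{5}{-3 + \left(-93\right)^{2}}} = \sqrt{174 + \frac{5}{-3 + 8649}} = \sqrt{174 + \frac{5}{8646}} = \sqrt{\frac{1504409}{8646}} = \frac{\sqrt{13007120214}}{8646}$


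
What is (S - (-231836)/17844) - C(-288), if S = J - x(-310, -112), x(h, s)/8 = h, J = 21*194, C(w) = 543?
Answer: 26873030/4461 ≈ 6024.0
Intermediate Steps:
J = 4074
x(h, s) = 8*h
S = 6554 (S = 4074 - 8*(-310) = 4074 - 1*(-2480) = 4074 + 2480 = 6554)
(S - (-231836)/17844) - C(-288) = (6554 - (-231836)/17844) - 1*543 = (6554 - (-231836)/17844) - 543 = (6554 - 1*(-57959/4461)) - 543 = (6554 + 57959/4461) - 543 = 29295353/4461 - 543 = 26873030/4461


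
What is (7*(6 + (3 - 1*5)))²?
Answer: 784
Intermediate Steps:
(7*(6 + (3 - 1*5)))² = (7*(6 + (3 - 5)))² = (7*(6 - 2))² = (7*4)² = 28² = 784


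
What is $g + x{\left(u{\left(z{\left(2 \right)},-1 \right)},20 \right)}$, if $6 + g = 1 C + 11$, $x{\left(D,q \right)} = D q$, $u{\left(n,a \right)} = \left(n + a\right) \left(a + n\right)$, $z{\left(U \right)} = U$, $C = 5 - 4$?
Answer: $26$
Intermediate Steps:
$C = 1$
$u{\left(n,a \right)} = \left(a + n\right)^{2}$ ($u{\left(n,a \right)} = \left(a + n\right) \left(a + n\right) = \left(a + n\right)^{2}$)
$g = 6$ ($g = -6 + \left(1 \cdot 1 + 11\right) = -6 + \left(1 + 11\right) = -6 + 12 = 6$)
$g + x{\left(u{\left(z{\left(2 \right)},-1 \right)},20 \right)} = 6 + \left(-1 + 2\right)^{2} \cdot 20 = 6 + 1^{2} \cdot 20 = 6 + 1 \cdot 20 = 6 + 20 = 26$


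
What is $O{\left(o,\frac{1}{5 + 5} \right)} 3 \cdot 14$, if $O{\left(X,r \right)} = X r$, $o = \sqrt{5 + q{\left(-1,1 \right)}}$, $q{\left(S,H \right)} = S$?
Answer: $\frac{42}{5} \approx 8.4$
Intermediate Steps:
$o = 2$ ($o = \sqrt{5 - 1} = \sqrt{4} = 2$)
$O{\left(o,\frac{1}{5 + 5} \right)} 3 \cdot 14 = \frac{2}{5 + 5} \cdot 3 \cdot 14 = \frac{2}{10} \cdot 3 \cdot 14 = 2 \cdot \frac{1}{10} \cdot 3 \cdot 14 = \frac{1}{5} \cdot 3 \cdot 14 = \frac{3}{5} \cdot 14 = \frac{42}{5}$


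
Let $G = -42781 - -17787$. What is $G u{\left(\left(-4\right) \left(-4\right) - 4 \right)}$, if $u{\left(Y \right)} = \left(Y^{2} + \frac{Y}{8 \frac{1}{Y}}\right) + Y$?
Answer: $-4348956$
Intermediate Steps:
$u{\left(Y \right)} = Y + \frac{9 Y^{2}}{8}$ ($u{\left(Y \right)} = \left(Y^{2} + \frac{Y}{8} Y\right) + Y = \left(Y^{2} + \frac{Y^{2}}{8}\right) + Y = \frac{9 Y^{2}}{8} + Y = Y + \frac{9 Y^{2}}{8}$)
$G = -24994$ ($G = -42781 + 17787 = -24994$)
$G u{\left(\left(-4\right) \left(-4\right) - 4 \right)} = - 24994 \frac{\left(\left(-4\right) \left(-4\right) - 4\right) \left(8 + 9 \left(\left(-4\right) \left(-4\right) - 4\right)\right)}{8} = - 24994 \frac{\left(16 - 4\right) \left(8 + 9 \left(16 - 4\right)\right)}{8} = - 24994 \cdot \frac{1}{8} \cdot 12 \left(8 + 9 \cdot 12\right) = - 24994 \cdot \frac{1}{8} \cdot 12 \left(8 + 108\right) = - 24994 \cdot \frac{1}{8} \cdot 12 \cdot 116 = \left(-24994\right) 174 = -4348956$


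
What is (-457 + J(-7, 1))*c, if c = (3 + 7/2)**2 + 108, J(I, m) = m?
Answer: -68514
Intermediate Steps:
c = 601/4 (c = (3 + 7*(1/2))**2 + 108 = (3 + 7/2)**2 + 108 = (13/2)**2 + 108 = 169/4 + 108 = 601/4 ≈ 150.25)
(-457 + J(-7, 1))*c = (-457 + 1)*(601/4) = -456*601/4 = -68514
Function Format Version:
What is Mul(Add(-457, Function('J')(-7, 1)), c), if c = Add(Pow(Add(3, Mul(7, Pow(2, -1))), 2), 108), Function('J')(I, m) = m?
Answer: -68514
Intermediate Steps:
c = Rational(601, 4) (c = Add(Pow(Add(3, Mul(7, Rational(1, 2))), 2), 108) = Add(Pow(Add(3, Rational(7, 2)), 2), 108) = Add(Pow(Rational(13, 2), 2), 108) = Add(Rational(169, 4), 108) = Rational(601, 4) ≈ 150.25)
Mul(Add(-457, Function('J')(-7, 1)), c) = Mul(Add(-457, 1), Rational(601, 4)) = Mul(-456, Rational(601, 4)) = -68514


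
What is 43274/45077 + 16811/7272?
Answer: 1072477975/327799944 ≈ 3.2717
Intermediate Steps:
43274/45077 + 16811/7272 = 1072477975/327799944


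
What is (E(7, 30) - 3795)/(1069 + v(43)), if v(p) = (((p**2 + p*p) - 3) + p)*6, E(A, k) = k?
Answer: -3765/23497 ≈ -0.16023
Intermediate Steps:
v(p) = -18 + 6*p + 12*p**2 (v(p) = (((p**2 + p**2) - 3) + p)*6 = ((2*p**2 - 3) + p)*6 = ((-3 + 2*p**2) + p)*6 = (-3 + p + 2*p**2)*6 = -18 + 6*p + 12*p**2)
(E(7, 30) - 3795)/(1069 + v(43)) = (30 - 3795)/(1069 + (-18 + 6*43 + 12*43**2)) = -3765/(1069 + (-18 + 258 + 12*1849)) = -3765/(1069 + (-18 + 258 + 22188)) = -3765/(1069 + 22428) = -3765/23497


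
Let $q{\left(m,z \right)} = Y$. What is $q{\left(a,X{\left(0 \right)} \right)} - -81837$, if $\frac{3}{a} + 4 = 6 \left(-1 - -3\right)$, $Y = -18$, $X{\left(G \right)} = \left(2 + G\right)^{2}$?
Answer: $81819$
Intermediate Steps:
$a = \frac{3}{8}$ ($a = \frac{3}{-4 + 6 \left(-1 - -3\right)} = \frac{3}{-4 + 6 \left(-1 + 3\right)} = \frac{3}{-4 + 6 \cdot 2} = \frac{3}{-4 + 12} = \frac{3}{8} \approx 0.375$)
$q{\left(m,z \right)} = -18$
$q{\left(a,X{\left(0 \right)} \right)} - -81837 = -18 - -81837 = -18 + 81837 = 81819$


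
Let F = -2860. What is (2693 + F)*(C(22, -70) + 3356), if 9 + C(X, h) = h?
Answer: -547259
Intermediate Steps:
C(X, h) = -9 + h
(2693 + F)*(C(22, -70) + 3356) = (2693 - 2860)*((-9 - 70) + 3356) = -167*(-79 + 3356) = -167*3277 = -547259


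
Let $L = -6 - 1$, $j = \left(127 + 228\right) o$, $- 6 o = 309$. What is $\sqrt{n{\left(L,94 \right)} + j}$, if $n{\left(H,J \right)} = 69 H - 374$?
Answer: $\frac{i \sqrt{76558}}{2} \approx 138.35 i$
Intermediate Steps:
$o = - \frac{103}{2}$ ($o = \left(- \frac{1}{6}\right) 309 = - \frac{103}{2} \approx -51.5$)
$j = - \frac{36565}{2}$ ($j = \left(127 + 228\right) \left(- \frac{103}{2}\right) = 355 \left(- \frac{103}{2}\right) = - \frac{36565}{2} \approx -18283.0$)
$L = -7$ ($L = -6 - 1 = -7$)
$n{\left(H,J \right)} = -374 + 69 H$
$\sqrt{n{\left(L,94 \right)} + j} = \sqrt{\left(-374 + 69 \left(-7\right)\right) - \frac{36565}{2}} = \sqrt{\left(-374 - 483\right) - \frac{36565}{2}} = \sqrt{-857 - \frac{36565}{2}} = \sqrt{- \frac{38279}{2}} = \frac{i \sqrt{76558}}{2}$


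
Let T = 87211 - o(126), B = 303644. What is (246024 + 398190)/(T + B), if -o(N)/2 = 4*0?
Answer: 214738/130285 ≈ 1.6482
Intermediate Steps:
o(N) = 0 (o(N) = -8*0 = -2*0 = 0)
T = 87211 (T = 87211 - 1*0 = 87211 + 0 = 87211)
(246024 + 398190)/(T + B) = (246024 + 398190)/(87211 + 303644) = 644214/390855 = 644214*(1/390855) = 214738/130285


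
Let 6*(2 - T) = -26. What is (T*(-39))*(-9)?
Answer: 2223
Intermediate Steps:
T = 19/3 (T = 2 - 1/6*(-26) = 2 + 13/3 = 19/3 ≈ 6.3333)
(T*(-39))*(-9) = ((19/3)*(-39))*(-9) = -247*(-9) = 2223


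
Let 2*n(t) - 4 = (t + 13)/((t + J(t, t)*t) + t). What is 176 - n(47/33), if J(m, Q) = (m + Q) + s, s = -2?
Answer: 380439/2209 ≈ 172.22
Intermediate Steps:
J(m, Q) = -2 + Q + m (J(m, Q) = (m + Q) - 2 = (Q + m) - 2 = -2 + Q + m)
n(t) = 2 + (13 + t)/(2*(2*t + t*(-2 + 2*t))) (n(t) = 2 + ((t + 13)/((t + (-2 + t + t)*t) + t))/2 = 2 + ((13 + t)/((t + (-2 + 2*t)*t) + t))/2 = 2 + ((13 + t)/((t + t*(-2 + 2*t)) + t))/2 = 2 + ((13 + t)/(2*t + t*(-2 + 2*t)))/2 = 2 + (13 + t)/(2*(2*t + t*(-2 + 2*t))))
176 - n(47/33) = 176 - (13 + 47/33 + 8*(47/33)**2)/(4*(47/33)**2) = 176 - 1089*(13 + 47/33 + 8*(2209/1089))/(4*2209) = 176 - 1089*(13 + 47/33 + 17672/1089)/(4*2209) = 176 - 1089*33380/(4*2209*1089) = 176 - 1*8345/2209 = 176 - 8345/2209 = 380439/2209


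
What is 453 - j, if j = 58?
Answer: 395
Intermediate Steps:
453 - j = 453 - 1*58 = 453 - 58 = 395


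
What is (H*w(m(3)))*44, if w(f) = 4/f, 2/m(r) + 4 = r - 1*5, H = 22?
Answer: -11616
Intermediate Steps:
m(r) = 2/(-9 + r) (m(r) = 2/(-4 + (r - 1*5)) = 2/(-4 + (r - 5)) = 2/(-4 + (-5 + r)) = 2/(-9 + r))
(H*w(m(3)))*44 = (22*(4/((2/(-9 + 3)))))*44 = (22*(4/((2/(-6)))))*44 = (22*(4/((2*(-1/6)))))*44 = (22*(4/(-1/3)))*44 = (22*(4*(-3)))*44 = (22*(-12))*44 = -264*44 = -11616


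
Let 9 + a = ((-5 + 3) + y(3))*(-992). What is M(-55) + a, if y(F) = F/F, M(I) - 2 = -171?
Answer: 814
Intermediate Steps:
M(I) = -169 (M(I) = 2 - 171 = -169)
y(F) = 1
a = 983 (a = -9 + ((-5 + 3) + 1)*(-992) = -9 + (-2 + 1)*(-992) = -9 - 1*(-992) = -9 + 992 = 983)
M(-55) + a = -169 + 983 = 814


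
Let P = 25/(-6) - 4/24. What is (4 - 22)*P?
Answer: 78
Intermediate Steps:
P = -13/3 (P = 25*(-⅙) - 4*1/24 = -25/6 - ⅙ = -13/3 ≈ -4.3333)
(4 - 22)*P = (4 - 22)*(-13/3) = -18*(-13/3) = 78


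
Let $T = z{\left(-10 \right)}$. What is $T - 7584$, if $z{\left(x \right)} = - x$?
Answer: $-7574$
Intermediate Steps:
$T = 10$ ($T = \left(-1\right) \left(-10\right) = 10$)
$T - 7584 = 10 - 7584 = -7574$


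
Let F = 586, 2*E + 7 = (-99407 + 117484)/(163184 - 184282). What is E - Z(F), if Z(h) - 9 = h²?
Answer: -14490483143/42196 ≈ -3.4341e+5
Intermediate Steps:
E = -165763/42196 (E = -7/2 + ((-99407 + 117484)/(163184 - 184282))/2 = -7/2 + (18077/(-21098))/2 = -7/2 + (18077*(-1/21098))/2 = -7/2 + (½)*(-18077/21098) = -7/2 - 18077/42196 = -165763/42196 ≈ -3.9284)
Z(h) = 9 + h²
E - Z(F) = -165763/42196 - (9 + 586²) = -165763/42196 - (9 + 343396) = -165763/42196 - 1*343405 = -165763/42196 - 343405 = -14490483143/42196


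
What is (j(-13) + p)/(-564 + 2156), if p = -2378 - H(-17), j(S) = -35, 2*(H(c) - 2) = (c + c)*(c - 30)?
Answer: -1607/796 ≈ -2.0188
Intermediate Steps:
H(c) = 2 + c*(-30 + c) (H(c) = 2 + ((c + c)*(c - 30))/2 = 2 + ((2*c)*(-30 + c))/2 = 2 + (2*c*(-30 + c))/2 = 2 + c*(-30 + c))
p = -3179 (p = -2378 - (2 + (-17)² - 30*(-17)) = -2378 - (2 + 289 + 510) = -2378 - 1*801 = -2378 - 801 = -3179)
(j(-13) + p)/(-564 + 2156) = (-35 - 3179)/(-564 + 2156) = -3214/1592 = -3214*1/1592 = -1607/796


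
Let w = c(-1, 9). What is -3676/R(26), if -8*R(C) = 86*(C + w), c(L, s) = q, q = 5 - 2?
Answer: 14704/1247 ≈ 11.792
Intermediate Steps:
q = 3
c(L, s) = 3
w = 3
R(C) = -129/4 - 43*C/4 (R(C) = -43*(C + 3)/4 = -43*(3 + C)/4 = -(258 + 86*C)/8 = -129/4 - 43*C/4)
-3676/R(26) = -3676/(-129/4 - 43/4*26) = -3676/(-129/4 - 559/2) = -3676/(-1247/4) = -3676*(-4/1247) = 14704/1247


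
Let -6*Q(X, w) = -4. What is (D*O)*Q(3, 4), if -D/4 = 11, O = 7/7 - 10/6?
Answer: 176/9 ≈ 19.556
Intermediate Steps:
O = -2/3 (O = 7*(1/7) - 10*1/6 = 1 - 5/3 = -2/3 ≈ -0.66667)
D = -44 (D = -4*11 = -44)
Q(X, w) = 2/3 (Q(X, w) = -1/6*(-4) = 2/3)
(D*O)*Q(3, 4) = -44*(-2/3)*(2/3) = (88/3)*(2/3) = 176/9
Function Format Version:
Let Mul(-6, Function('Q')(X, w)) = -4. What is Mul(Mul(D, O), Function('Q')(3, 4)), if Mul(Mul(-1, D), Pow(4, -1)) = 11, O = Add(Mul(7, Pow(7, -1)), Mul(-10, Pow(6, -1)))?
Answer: Rational(176, 9) ≈ 19.556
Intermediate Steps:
O = Rational(-2, 3) (O = Add(Mul(7, Rational(1, 7)), Mul(-10, Rational(1, 6))) = Add(1, Rational(-5, 3)) = Rational(-2, 3) ≈ -0.66667)
D = -44 (D = Mul(-4, 11) = -44)
Function('Q')(X, w) = Rational(2, 3) (Function('Q')(X, w) = Mul(Rational(-1, 6), -4) = Rational(2, 3))
Mul(Mul(D, O), Function('Q')(3, 4)) = Mul(Mul(-44, Rational(-2, 3)), Rational(2, 3)) = Mul(Rational(88, 3), Rational(2, 3)) = Rational(176, 9)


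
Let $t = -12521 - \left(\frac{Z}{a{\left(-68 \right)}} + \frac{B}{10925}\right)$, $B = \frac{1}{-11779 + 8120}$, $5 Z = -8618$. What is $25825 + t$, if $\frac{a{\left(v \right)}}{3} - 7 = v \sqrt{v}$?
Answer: $\frac{501743985624975133}{37713732961725} + \frac{1172048 i \sqrt{17}}{4717215} \approx 13304.0 + 1.0244 i$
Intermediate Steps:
$a{\left(v \right)} = 21 + 3 v^{\frac{3}{2}}$ ($a{\left(v \right)} = 21 + 3 v \sqrt{v} = 21 + 3 v^{\frac{3}{2}}$)
$Z = - \frac{8618}{5}$ ($Z = \frac{1}{5} \left(-8618\right) = - \frac{8618}{5} \approx -1723.6$)
$B = - \frac{1}{3659}$ ($B = \frac{1}{-3659} = - \frac{1}{3659} \approx -0.0002733$)
$t = - \frac{500521653574}{39974575} + \frac{8618}{5 \left(21 - 408 i \sqrt{17}\right)}$ ($t = -12521 - \left(- \frac{8618}{5 \left(21 + 3 \left(-68\right)^{\frac{3}{2}}\right)} - \frac{1}{3659 \cdot 10925}\right) = -12521 - \left(- \frac{8618}{5 \left(21 + 3 \left(- 136 i \sqrt{17}\right)\right)} - \frac{1}{39974575}\right) = -12521 - \left(- \frac{8618}{5 \left(21 - 408 i \sqrt{17}\right)} - \frac{1}{39974575}\right) = -12521 - \left(- \frac{1}{39974575} - \frac{8618}{5 \left(21 - 408 i \sqrt{17}\right)}\right) = -12521 + \left(\frac{1}{39974575} + \frac{8618}{5 \left(21 - 408 i \sqrt{17}\right)}\right) = - \frac{500521653574}{39974575} + \frac{8618}{5 \left(21 - 408 i \sqrt{17}\right)} \approx -12521.0 + 1.0244 i$)
$25825 + t = 25825 - \left(\frac{472213168111572992}{37713732961725} - \frac{1172048 i \sqrt{17}}{4717215}\right) = \frac{501743985624975133}{37713732961725} + \frac{1172048 i \sqrt{17}}{4717215}$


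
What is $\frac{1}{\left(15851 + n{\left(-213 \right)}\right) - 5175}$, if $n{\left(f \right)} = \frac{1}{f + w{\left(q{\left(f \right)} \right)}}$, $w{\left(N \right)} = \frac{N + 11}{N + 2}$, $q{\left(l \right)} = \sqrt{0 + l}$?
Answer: $\frac{3853360918}{41138462977371} - \frac{i \sqrt{213}}{123415388932113} \approx 9.3668 \cdot 10^{-5} - 1.1826 \cdot 10^{-13} i$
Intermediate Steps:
$q{\left(l \right)} = \sqrt{l}$
$w{\left(N \right)} = \frac{11 + N}{2 + N}$
$n{\left(f \right)} = \frac{1}{f + \frac{11 + \sqrt{f}}{2 + \sqrt{f}}}$
$\frac{1}{\left(15851 + n{\left(-213 \right)}\right) - 5175} = \frac{1}{\left(15851 + \frac{2 + \sqrt{-213}}{11 + \sqrt{-213} - 213 \left(2 + \sqrt{-213}\right)}\right) - 5175} = \frac{1}{\left(15851 + \frac{2 + i \sqrt{213}}{11 + i \sqrt{213} - 213 \left(2 + i \sqrt{213}\right)}\right) - 5175} = \frac{1}{\left(15851 + \frac{2 + i \sqrt{213}}{11 + i \sqrt{213} - \left(426 + 213 i \sqrt{213}\right)}\right) - 5175} = \frac{1}{\left(15851 + \frac{2 + i \sqrt{213}}{-415 - 212 i \sqrt{213}}\right) - 5175} = \frac{1}{10676 + \frac{2 + i \sqrt{213}}{-415 - 212 i \sqrt{213}}}$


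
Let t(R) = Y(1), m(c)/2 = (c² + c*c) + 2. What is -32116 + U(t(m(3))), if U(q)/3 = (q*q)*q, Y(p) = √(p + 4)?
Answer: -32116 + 15*√5 ≈ -32082.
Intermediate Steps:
Y(p) = √(4 + p)
m(c) = 4 + 4*c² (m(c) = 2*((c² + c*c) + 2) = 2*((c² + c²) + 2) = 2*(2*c² + 2) = 2*(2 + 2*c²) = 4 + 4*c²)
t(R) = √5 (t(R) = √(4 + 1) = √5)
U(q) = 3*q³ (U(q) = 3*((q*q)*q) = 3*(q²*q) = 3*q³)
-32116 + U(t(m(3))) = -32116 + 3*(√5)³ = -32116 + 3*(5*√5) = -32116 + 15*√5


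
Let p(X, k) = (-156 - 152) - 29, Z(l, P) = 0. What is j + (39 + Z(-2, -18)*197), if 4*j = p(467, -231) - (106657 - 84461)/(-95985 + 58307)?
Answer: -3398761/75356 ≈ -45.103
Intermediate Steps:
p(X, k) = -337 (p(X, k) = -308 - 29 = -337)
j = -6337645/75356 (j = (-337 - (106657 - 84461)/(-95985 + 58307))/4 = (-337 - 22196/(-37678))/4 = (-337 - 22196*(-1)/37678)/4 = (-337 - 1*(-11098/18839))/4 = (-337 + 11098/18839)/4 = (¼)*(-6337645/18839) = -6337645/75356 ≈ -84.103)
j + (39 + Z(-2, -18)*197) = -6337645/75356 + (39 + 0*197) = -6337645/75356 + (39 + 0) = -6337645/75356 + 39 = -3398761/75356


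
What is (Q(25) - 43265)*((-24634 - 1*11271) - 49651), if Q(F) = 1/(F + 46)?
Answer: 262812118584/71 ≈ 3.7016e+9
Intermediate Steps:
Q(F) = 1/(46 + F)
(Q(25) - 43265)*((-24634 - 1*11271) - 49651) = (1/(46 + 25) - 43265)*((-24634 - 1*11271) - 49651) = (1/71 - 43265)*((-24634 - 11271) - 49651) = (1/71 - 43265)*(-35905 - 49651) = -3071814/71*(-85556) = 262812118584/71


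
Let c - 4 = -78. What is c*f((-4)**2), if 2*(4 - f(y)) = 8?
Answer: 0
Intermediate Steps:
c = -74 (c = 4 - 78 = -74)
f(y) = 0 (f(y) = 4 - 1/2*8 = 4 - 4 = 0)
c*f((-4)**2) = -74*0 = 0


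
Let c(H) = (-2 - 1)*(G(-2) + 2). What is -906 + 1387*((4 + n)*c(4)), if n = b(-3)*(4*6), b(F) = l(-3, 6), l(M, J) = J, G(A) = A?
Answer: -906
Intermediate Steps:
b(F) = 6
n = 144 (n = 6*(4*6) = 6*24 = 144)
c(H) = 0 (c(H) = (-2 - 1)*(-2 + 2) = -3*0 = 0)
-906 + 1387*((4 + n)*c(4)) = -906 + 1387*((4 + 144)*0) = -906 + 1387*(148*0) = -906 + 1387*0 = -906 + 0 = -906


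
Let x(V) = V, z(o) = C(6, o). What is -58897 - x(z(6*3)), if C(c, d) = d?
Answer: -58915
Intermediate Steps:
z(o) = o
-58897 - x(z(6*3)) = -58897 - 6*3 = -58897 - 1*18 = -58897 - 18 = -58915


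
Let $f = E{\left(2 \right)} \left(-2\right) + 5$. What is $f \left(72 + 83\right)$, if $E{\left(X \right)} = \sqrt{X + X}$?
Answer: $155$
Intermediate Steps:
$E{\left(X \right)} = \sqrt{2} \sqrt{X}$ ($E{\left(X \right)} = \sqrt{2 X} = \sqrt{2} \sqrt{X}$)
$f = 1$ ($f = \sqrt{2} \sqrt{2} \left(-2\right) + 5 = 2 \left(-2\right) + 5 = -4 + 5 = 1$)
$f \left(72 + 83\right) = 1 \left(72 + 83\right) = 1 \cdot 155 = 155$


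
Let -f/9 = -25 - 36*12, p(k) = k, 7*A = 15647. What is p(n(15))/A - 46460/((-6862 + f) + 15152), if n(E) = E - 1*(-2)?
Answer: -725483663/194069741 ≈ -3.7383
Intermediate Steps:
A = 15647/7 (A = (1/7)*15647 = 15647/7 ≈ 2235.3)
n(E) = 2 + E (n(E) = E + 2 = 2 + E)
f = 4113 (f = -9*(-25 - 36*12) = -9*(-25 - 432) = -9*(-457) = 4113)
p(n(15))/A - 46460/((-6862 + f) + 15152) = (2 + 15)/(15647/7) - 46460/((-6862 + 4113) + 15152) = 17*(7/15647) - 46460/(-2749 + 15152) = 119/15647 - 46460/12403 = -725483663/194069741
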